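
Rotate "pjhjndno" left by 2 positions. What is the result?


Input: "pjhjndno", rotate left by 2
First 2 characters: "pj"
Remaining characters: "hjndno"
Concatenate remaining + first: "hjndno" + "pj" = "hjndnopj"

hjndnopj


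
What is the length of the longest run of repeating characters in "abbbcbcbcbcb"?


Input: "abbbcbcbcbcb"
Scanning for longest run:
  Position 1 ('b'): new char, reset run to 1
  Position 2 ('b'): continues run of 'b', length=2
  Position 3 ('b'): continues run of 'b', length=3
  Position 4 ('c'): new char, reset run to 1
  Position 5 ('b'): new char, reset run to 1
  Position 6 ('c'): new char, reset run to 1
  Position 7 ('b'): new char, reset run to 1
  Position 8 ('c'): new char, reset run to 1
  Position 9 ('b'): new char, reset run to 1
  Position 10 ('c'): new char, reset run to 1
  Position 11 ('b'): new char, reset run to 1
Longest run: 'b' with length 3

3


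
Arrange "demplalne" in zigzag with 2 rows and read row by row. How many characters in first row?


Zigzag "demplalne" into 2 rows:
Placing characters:
  'd' => row 0
  'e' => row 1
  'm' => row 0
  'p' => row 1
  'l' => row 0
  'a' => row 1
  'l' => row 0
  'n' => row 1
  'e' => row 0
Rows:
  Row 0: "dmlle"
  Row 1: "epan"
First row length: 5

5


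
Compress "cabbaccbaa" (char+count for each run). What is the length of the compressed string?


Input: cabbaccbaa
Runs:
  'c' x 1 => "c1"
  'a' x 1 => "a1"
  'b' x 2 => "b2"
  'a' x 1 => "a1"
  'c' x 2 => "c2"
  'b' x 1 => "b1"
  'a' x 2 => "a2"
Compressed: "c1a1b2a1c2b1a2"
Compressed length: 14

14


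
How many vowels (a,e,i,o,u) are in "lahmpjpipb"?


Input: lahmpjpipb
Checking each character:
  'l' at position 0: consonant
  'a' at position 1: vowel (running total: 1)
  'h' at position 2: consonant
  'm' at position 3: consonant
  'p' at position 4: consonant
  'j' at position 5: consonant
  'p' at position 6: consonant
  'i' at position 7: vowel (running total: 2)
  'p' at position 8: consonant
  'b' at position 9: consonant
Total vowels: 2

2


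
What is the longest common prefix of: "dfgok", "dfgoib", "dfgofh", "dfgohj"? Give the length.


Words: dfgok, dfgoib, dfgofh, dfgohj
  Position 0: all 'd' => match
  Position 1: all 'f' => match
  Position 2: all 'g' => match
  Position 3: all 'o' => match
  Position 4: ('k', 'i', 'f', 'h') => mismatch, stop
LCP = "dfgo" (length 4)

4


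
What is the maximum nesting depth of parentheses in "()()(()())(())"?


Input: "()()(()())(())"
Tracking depth:
  Position 0 '(': depth becomes 1
  Position 1 ')': depth becomes 0
  Position 2 '(': depth becomes 1
  Position 3 ')': depth becomes 0
  Position 4 '(': depth becomes 1
  Position 5 '(': depth becomes 2
  Position 6 ')': depth becomes 1
  Position 7 '(': depth becomes 2
  Position 8 ')': depth becomes 1
  Position 9 ')': depth becomes 0
  Position 10 '(': depth becomes 1
  Position 11 '(': depth becomes 2
  Position 12 ')': depth becomes 1
  Position 13 ')': depth becomes 0
Maximum depth reached: 2

2


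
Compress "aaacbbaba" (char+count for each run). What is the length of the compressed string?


Input: aaacbbaba
Runs:
  'a' x 3 => "a3"
  'c' x 1 => "c1"
  'b' x 2 => "b2"
  'a' x 1 => "a1"
  'b' x 1 => "b1"
  'a' x 1 => "a1"
Compressed: "a3c1b2a1b1a1"
Compressed length: 12

12


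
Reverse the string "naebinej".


Input: naebinej
Reading characters right to left:
  Position 7: 'j'
  Position 6: 'e'
  Position 5: 'n'
  Position 4: 'i'
  Position 3: 'b'
  Position 2: 'e'
  Position 1: 'a'
  Position 0: 'n'
Reversed: jenibean

jenibean


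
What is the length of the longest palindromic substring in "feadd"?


Input: "feadd"
Checking substrings for palindromes:
  [3:5] "dd" (len 2) => palindrome
Longest palindromic substring: "dd" with length 2

2


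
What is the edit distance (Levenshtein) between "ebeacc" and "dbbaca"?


Computing edit distance: "ebeacc" -> "dbbaca"
DP table:
           d    b    b    a    c    a
      0    1    2    3    4    5    6
  e   1    1    2    3    4    5    6
  b   2    2    1    2    3    4    5
  e   3    3    2    2    3    4    5
  a   4    4    3    3    2    3    4
  c   5    5    4    4    3    2    3
  c   6    6    5    5    4    3    3
Edit distance = dp[6][6] = 3

3


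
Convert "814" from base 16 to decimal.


Input: "814" in base 16
Positional expansion:
  Digit '8' (value 8) x 16^2 = 2048
  Digit '1' (value 1) x 16^1 = 16
  Digit '4' (value 4) x 16^0 = 4
Sum = 2068

2068


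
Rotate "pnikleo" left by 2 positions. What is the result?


Input: "pnikleo", rotate left by 2
First 2 characters: "pn"
Remaining characters: "ikleo"
Concatenate remaining + first: "ikleo" + "pn" = "ikleopn"

ikleopn


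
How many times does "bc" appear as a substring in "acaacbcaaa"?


Searching for "bc" in "acaacbcaaa"
Scanning each position:
  Position 0: "ac" => no
  Position 1: "ca" => no
  Position 2: "aa" => no
  Position 3: "ac" => no
  Position 4: "cb" => no
  Position 5: "bc" => MATCH
  Position 6: "ca" => no
  Position 7: "aa" => no
  Position 8: "aa" => no
Total occurrences: 1

1


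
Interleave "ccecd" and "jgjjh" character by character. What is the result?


Interleaving "ccecd" and "jgjjh":
  Position 0: 'c' from first, 'j' from second => "cj"
  Position 1: 'c' from first, 'g' from second => "cg"
  Position 2: 'e' from first, 'j' from second => "ej"
  Position 3: 'c' from first, 'j' from second => "cj"
  Position 4: 'd' from first, 'h' from second => "dh"
Result: cjcgejcjdh

cjcgejcjdh


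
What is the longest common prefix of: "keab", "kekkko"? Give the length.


Words: keab, kekkko
  Position 0: all 'k' => match
  Position 1: all 'e' => match
  Position 2: ('a', 'k') => mismatch, stop
LCP = "ke" (length 2)

2


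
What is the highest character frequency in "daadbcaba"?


Input: daadbcaba
Character counts:
  'a': 4
  'b': 2
  'c': 1
  'd': 2
Maximum frequency: 4

4


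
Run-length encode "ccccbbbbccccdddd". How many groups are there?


Input: ccccbbbbccccdddd
Scanning for consecutive runs:
  Group 1: 'c' x 4 (positions 0-3)
  Group 2: 'b' x 4 (positions 4-7)
  Group 3: 'c' x 4 (positions 8-11)
  Group 4: 'd' x 4 (positions 12-15)
Total groups: 4

4


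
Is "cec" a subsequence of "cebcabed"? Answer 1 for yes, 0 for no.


Check if "cec" is a subsequence of "cebcabed"
Greedy scan:
  Position 0 ('c'): matches sub[0] = 'c'
  Position 1 ('e'): matches sub[1] = 'e'
  Position 2 ('b'): no match needed
  Position 3 ('c'): matches sub[2] = 'c'
  Position 4 ('a'): no match needed
  Position 5 ('b'): no match needed
  Position 6 ('e'): no match needed
  Position 7 ('d'): no match needed
All 3 characters matched => is a subsequence

1


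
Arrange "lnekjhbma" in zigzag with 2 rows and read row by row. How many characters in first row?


Zigzag "lnekjhbma" into 2 rows:
Placing characters:
  'l' => row 0
  'n' => row 1
  'e' => row 0
  'k' => row 1
  'j' => row 0
  'h' => row 1
  'b' => row 0
  'm' => row 1
  'a' => row 0
Rows:
  Row 0: "lejba"
  Row 1: "nkhm"
First row length: 5

5


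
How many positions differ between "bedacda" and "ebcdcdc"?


Comparing "bedacda" and "ebcdcdc" position by position:
  Position 0: 'b' vs 'e' => DIFFER
  Position 1: 'e' vs 'b' => DIFFER
  Position 2: 'd' vs 'c' => DIFFER
  Position 3: 'a' vs 'd' => DIFFER
  Position 4: 'c' vs 'c' => same
  Position 5: 'd' vs 'd' => same
  Position 6: 'a' vs 'c' => DIFFER
Positions that differ: 5

5


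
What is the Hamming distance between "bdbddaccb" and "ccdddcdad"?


Comparing "bdbddaccb" and "ccdddcdad" position by position:
  Position 0: 'b' vs 'c' => differ
  Position 1: 'd' vs 'c' => differ
  Position 2: 'b' vs 'd' => differ
  Position 3: 'd' vs 'd' => same
  Position 4: 'd' vs 'd' => same
  Position 5: 'a' vs 'c' => differ
  Position 6: 'c' vs 'd' => differ
  Position 7: 'c' vs 'a' => differ
  Position 8: 'b' vs 'd' => differ
Total differences (Hamming distance): 7

7


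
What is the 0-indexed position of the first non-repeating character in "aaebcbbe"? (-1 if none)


Input: aaebcbbe
Character frequencies:
  'a': 2
  'b': 3
  'c': 1
  'e': 2
Scanning left to right for freq == 1:
  Position 0 ('a'): freq=2, skip
  Position 1 ('a'): freq=2, skip
  Position 2 ('e'): freq=2, skip
  Position 3 ('b'): freq=3, skip
  Position 4 ('c'): unique! => answer = 4

4


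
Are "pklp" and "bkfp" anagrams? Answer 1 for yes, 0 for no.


Strings: "pklp", "bkfp"
Sorted first:  klpp
Sorted second: bfkp
Differ at position 0: 'k' vs 'b' => not anagrams

0


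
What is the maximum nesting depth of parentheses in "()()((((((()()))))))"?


Input: "()()((((((()()))))))"
Tracking depth:
  Position 0 '(': depth becomes 1
  Position 1 ')': depth becomes 0
  Position 2 '(': depth becomes 1
  Position 3 ')': depth becomes 0
  Position 4 '(': depth becomes 1
  Position 5 '(': depth becomes 2
  Position 6 '(': depth becomes 3
  Position 7 '(': depth becomes 4
  Position 8 '(': depth becomes 5
  Position 9 '(': depth becomes 6
  Position 10 '(': depth becomes 7
  Position 11 ')': depth becomes 6
  Position 12 '(': depth becomes 7
  Position 13 ')': depth becomes 6
  Position 14 ')': depth becomes 5
  Position 15 ')': depth becomes 4
  Position 16 ')': depth becomes 3
  Position 17 ')': depth becomes 2
  Position 18 ')': depth becomes 1
  Position 19 ')': depth becomes 0
Maximum depth reached: 7

7


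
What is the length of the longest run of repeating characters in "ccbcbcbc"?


Input: "ccbcbcbc"
Scanning for longest run:
  Position 1 ('c'): continues run of 'c', length=2
  Position 2 ('b'): new char, reset run to 1
  Position 3 ('c'): new char, reset run to 1
  Position 4 ('b'): new char, reset run to 1
  Position 5 ('c'): new char, reset run to 1
  Position 6 ('b'): new char, reset run to 1
  Position 7 ('c'): new char, reset run to 1
Longest run: 'c' with length 2

2


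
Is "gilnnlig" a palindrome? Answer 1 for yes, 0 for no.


Input: gilnnlig
Reversed: gilnnlig
  Compare pos 0 ('g') with pos 7 ('g'): match
  Compare pos 1 ('i') with pos 6 ('i'): match
  Compare pos 2 ('l') with pos 5 ('l'): match
  Compare pos 3 ('n') with pos 4 ('n'): match
Result: palindrome

1


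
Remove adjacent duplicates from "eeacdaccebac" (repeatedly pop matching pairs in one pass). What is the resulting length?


Input: eeacdaccebac
Stack-based adjacent duplicate removal:
  Read 'e': push. Stack: e
  Read 'e': matches stack top 'e' => pop. Stack: (empty)
  Read 'a': push. Stack: a
  Read 'c': push. Stack: ac
  Read 'd': push. Stack: acd
  Read 'a': push. Stack: acda
  Read 'c': push. Stack: acdac
  Read 'c': matches stack top 'c' => pop. Stack: acda
  Read 'e': push. Stack: acdae
  Read 'b': push. Stack: acdaeb
  Read 'a': push. Stack: acdaeba
  Read 'c': push. Stack: acdaebac
Final stack: "acdaebac" (length 8)

8


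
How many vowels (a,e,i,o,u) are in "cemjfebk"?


Input: cemjfebk
Checking each character:
  'c' at position 0: consonant
  'e' at position 1: vowel (running total: 1)
  'm' at position 2: consonant
  'j' at position 3: consonant
  'f' at position 4: consonant
  'e' at position 5: vowel (running total: 2)
  'b' at position 6: consonant
  'k' at position 7: consonant
Total vowels: 2

2


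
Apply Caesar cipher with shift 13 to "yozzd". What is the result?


Caesar cipher: shift "yozzd" by 13
  'y' (pos 24) + 13 = pos 11 = 'l'
  'o' (pos 14) + 13 = pos 1 = 'b'
  'z' (pos 25) + 13 = pos 12 = 'm'
  'z' (pos 25) + 13 = pos 12 = 'm'
  'd' (pos 3) + 13 = pos 16 = 'q'
Result: lbmmq

lbmmq


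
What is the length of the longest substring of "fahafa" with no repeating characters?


Input: "fahafa"
Sliding window (track last position of each char):
  Position 0 ('f'): window [0,0] length 1 -- new best
  Position 1 ('a'): window [0,1] length 2 -- new best
  Position 2 ('h'): window [0,2] length 3 -- new best
  Position 3 ('a'): repeat (last at 1), move window start to 2
  Position 3 ('a'): window [2,3] length 2
  Position 4 ('f'): window [2,4] length 3
  Position 5 ('a'): repeat (last at 3), move window start to 4
  Position 5 ('a'): window [4,5] length 2
Longest substring with no repeats: "fah" with length 3

3


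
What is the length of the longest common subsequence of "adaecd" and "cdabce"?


LCS of "adaecd" and "cdabce"
DP table:
           c    d    a    b    c    e
      0    0    0    0    0    0    0
  a   0    0    0    1    1    1    1
  d   0    0    1    1    1    1    1
  a   0    0    1    2    2    2    2
  e   0    0    1    2    2    2    3
  c   0    1    1    2    2    3    3
  d   0    1    2    2    2    3    3
LCS length = dp[6][6] = 3

3


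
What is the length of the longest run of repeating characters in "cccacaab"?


Input: "cccacaab"
Scanning for longest run:
  Position 1 ('c'): continues run of 'c', length=2
  Position 2 ('c'): continues run of 'c', length=3
  Position 3 ('a'): new char, reset run to 1
  Position 4 ('c'): new char, reset run to 1
  Position 5 ('a'): new char, reset run to 1
  Position 6 ('a'): continues run of 'a', length=2
  Position 7 ('b'): new char, reset run to 1
Longest run: 'c' with length 3

3


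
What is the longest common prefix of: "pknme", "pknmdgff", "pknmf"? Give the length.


Words: pknme, pknmdgff, pknmf
  Position 0: all 'p' => match
  Position 1: all 'k' => match
  Position 2: all 'n' => match
  Position 3: all 'm' => match
  Position 4: ('e', 'd', 'f') => mismatch, stop
LCP = "pknm" (length 4)

4


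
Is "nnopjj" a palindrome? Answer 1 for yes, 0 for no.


Input: nnopjj
Reversed: jjponn
  Compare pos 0 ('n') with pos 5 ('j'): MISMATCH
  Compare pos 1 ('n') with pos 4 ('j'): MISMATCH
  Compare pos 2 ('o') with pos 3 ('p'): MISMATCH
Result: not a palindrome

0


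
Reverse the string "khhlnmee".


Input: khhlnmee
Reading characters right to left:
  Position 7: 'e'
  Position 6: 'e'
  Position 5: 'm'
  Position 4: 'n'
  Position 3: 'l'
  Position 2: 'h'
  Position 1: 'h'
  Position 0: 'k'
Reversed: eemnlhhk

eemnlhhk


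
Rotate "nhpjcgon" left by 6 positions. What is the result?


Input: "nhpjcgon", rotate left by 6
First 6 characters: "nhpjcg"
Remaining characters: "on"
Concatenate remaining + first: "on" + "nhpjcg" = "onnhpjcg"

onnhpjcg


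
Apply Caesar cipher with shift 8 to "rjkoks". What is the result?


Caesar cipher: shift "rjkoks" by 8
  'r' (pos 17) + 8 = pos 25 = 'z'
  'j' (pos 9) + 8 = pos 17 = 'r'
  'k' (pos 10) + 8 = pos 18 = 's'
  'o' (pos 14) + 8 = pos 22 = 'w'
  'k' (pos 10) + 8 = pos 18 = 's'
  's' (pos 18) + 8 = pos 0 = 'a'
Result: zrswsa

zrswsa


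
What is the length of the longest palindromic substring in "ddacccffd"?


Input: "ddacccffd"
Checking substrings for palindromes:
  [3:6] "ccc" (len 3) => palindrome
  [0:2] "dd" (len 2) => palindrome
  [3:5] "cc" (len 2) => palindrome
  [4:6] "cc" (len 2) => palindrome
  [6:8] "ff" (len 2) => palindrome
Longest palindromic substring: "ccc" with length 3

3


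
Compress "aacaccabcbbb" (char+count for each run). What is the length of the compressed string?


Input: aacaccabcbbb
Runs:
  'a' x 2 => "a2"
  'c' x 1 => "c1"
  'a' x 1 => "a1"
  'c' x 2 => "c2"
  'a' x 1 => "a1"
  'b' x 1 => "b1"
  'c' x 1 => "c1"
  'b' x 3 => "b3"
Compressed: "a2c1a1c2a1b1c1b3"
Compressed length: 16

16


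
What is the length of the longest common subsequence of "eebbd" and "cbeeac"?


LCS of "eebbd" and "cbeeac"
DP table:
           c    b    e    e    a    c
      0    0    0    0    0    0    0
  e   0    0    0    1    1    1    1
  e   0    0    0    1    2    2    2
  b   0    0    1    1    2    2    2
  b   0    0    1    1    2    2    2
  d   0    0    1    1    2    2    2
LCS length = dp[5][6] = 2

2


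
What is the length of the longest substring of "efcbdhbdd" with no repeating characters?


Input: "efcbdhbdd"
Sliding window (track last position of each char):
  Position 0 ('e'): window [0,0] length 1 -- new best
  Position 1 ('f'): window [0,1] length 2 -- new best
  Position 2 ('c'): window [0,2] length 3 -- new best
  Position 3 ('b'): window [0,3] length 4 -- new best
  Position 4 ('d'): window [0,4] length 5 -- new best
  Position 5 ('h'): window [0,5] length 6 -- new best
  Position 6 ('b'): repeat (last at 3), move window start to 4
  Position 6 ('b'): window [4,6] length 3
  Position 7 ('d'): repeat (last at 4), move window start to 5
  Position 7 ('d'): window [5,7] length 3
  Position 8 ('d'): repeat (last at 7), move window start to 8
  Position 8 ('d'): window [8,8] length 1
Longest substring with no repeats: "efcbdh" with length 6

6


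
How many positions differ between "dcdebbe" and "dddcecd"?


Comparing "dcdebbe" and "dddcecd" position by position:
  Position 0: 'd' vs 'd' => same
  Position 1: 'c' vs 'd' => DIFFER
  Position 2: 'd' vs 'd' => same
  Position 3: 'e' vs 'c' => DIFFER
  Position 4: 'b' vs 'e' => DIFFER
  Position 5: 'b' vs 'c' => DIFFER
  Position 6: 'e' vs 'd' => DIFFER
Positions that differ: 5

5


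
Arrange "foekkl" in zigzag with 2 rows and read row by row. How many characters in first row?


Zigzag "foekkl" into 2 rows:
Placing characters:
  'f' => row 0
  'o' => row 1
  'e' => row 0
  'k' => row 1
  'k' => row 0
  'l' => row 1
Rows:
  Row 0: "fek"
  Row 1: "okl"
First row length: 3

3


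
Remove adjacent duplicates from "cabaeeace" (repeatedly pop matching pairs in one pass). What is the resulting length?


Input: cabaeeace
Stack-based adjacent duplicate removal:
  Read 'c': push. Stack: c
  Read 'a': push. Stack: ca
  Read 'b': push. Stack: cab
  Read 'a': push. Stack: caba
  Read 'e': push. Stack: cabae
  Read 'e': matches stack top 'e' => pop. Stack: caba
  Read 'a': matches stack top 'a' => pop. Stack: cab
  Read 'c': push. Stack: cabc
  Read 'e': push. Stack: cabce
Final stack: "cabce" (length 5)

5


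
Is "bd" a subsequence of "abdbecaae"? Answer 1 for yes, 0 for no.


Check if "bd" is a subsequence of "abdbecaae"
Greedy scan:
  Position 0 ('a'): no match needed
  Position 1 ('b'): matches sub[0] = 'b'
  Position 2 ('d'): matches sub[1] = 'd'
  Position 3 ('b'): no match needed
  Position 4 ('e'): no match needed
  Position 5 ('c'): no match needed
  Position 6 ('a'): no match needed
  Position 7 ('a'): no match needed
  Position 8 ('e'): no match needed
All 2 characters matched => is a subsequence

1


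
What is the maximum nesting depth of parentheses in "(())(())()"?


Input: "(())(())()"
Tracking depth:
  Position 0 '(': depth becomes 1
  Position 1 '(': depth becomes 2
  Position 2 ')': depth becomes 1
  Position 3 ')': depth becomes 0
  Position 4 '(': depth becomes 1
  Position 5 '(': depth becomes 2
  Position 6 ')': depth becomes 1
  Position 7 ')': depth becomes 0
  Position 8 '(': depth becomes 1
  Position 9 ')': depth becomes 0
Maximum depth reached: 2

2


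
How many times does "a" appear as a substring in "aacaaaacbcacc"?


Searching for "a" in "aacaaaacbcacc"
Scanning each position:
  Position 0: "a" => MATCH
  Position 1: "a" => MATCH
  Position 2: "c" => no
  Position 3: "a" => MATCH
  Position 4: "a" => MATCH
  Position 5: "a" => MATCH
  Position 6: "a" => MATCH
  Position 7: "c" => no
  Position 8: "b" => no
  Position 9: "c" => no
  Position 10: "a" => MATCH
  Position 11: "c" => no
  Position 12: "c" => no
Total occurrences: 7

7


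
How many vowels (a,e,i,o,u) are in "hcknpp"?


Input: hcknpp
Checking each character:
  'h' at position 0: consonant
  'c' at position 1: consonant
  'k' at position 2: consonant
  'n' at position 3: consonant
  'p' at position 4: consonant
  'p' at position 5: consonant
Total vowels: 0

0


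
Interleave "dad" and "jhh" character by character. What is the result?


Interleaving "dad" and "jhh":
  Position 0: 'd' from first, 'j' from second => "dj"
  Position 1: 'a' from first, 'h' from second => "ah"
  Position 2: 'd' from first, 'h' from second => "dh"
Result: djahdh

djahdh


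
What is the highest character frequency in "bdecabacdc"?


Input: bdecabacdc
Character counts:
  'a': 2
  'b': 2
  'c': 3
  'd': 2
  'e': 1
Maximum frequency: 3

3


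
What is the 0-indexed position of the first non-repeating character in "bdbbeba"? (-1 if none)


Input: bdbbeba
Character frequencies:
  'a': 1
  'b': 4
  'd': 1
  'e': 1
Scanning left to right for freq == 1:
  Position 0 ('b'): freq=4, skip
  Position 1 ('d'): unique! => answer = 1

1


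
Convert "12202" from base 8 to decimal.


Input: "12202" in base 8
Positional expansion:
  Digit '1' (value 1) x 8^4 = 4096
  Digit '2' (value 2) x 8^3 = 1024
  Digit '2' (value 2) x 8^2 = 128
  Digit '0' (value 0) x 8^1 = 0
  Digit '2' (value 2) x 8^0 = 2
Sum = 5250

5250


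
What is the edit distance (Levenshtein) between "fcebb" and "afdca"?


Computing edit distance: "fcebb" -> "afdca"
DP table:
           a    f    d    c    a
      0    1    2    3    4    5
  f   1    1    1    2    3    4
  c   2    2    2    2    2    3
  e   3    3    3    3    3    3
  b   4    4    4    4    4    4
  b   5    5    5    5    5    5
Edit distance = dp[5][5] = 5

5


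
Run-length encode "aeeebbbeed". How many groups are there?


Input: aeeebbbeed
Scanning for consecutive runs:
  Group 1: 'a' x 1 (positions 0-0)
  Group 2: 'e' x 3 (positions 1-3)
  Group 3: 'b' x 3 (positions 4-6)
  Group 4: 'e' x 2 (positions 7-8)
  Group 5: 'd' x 1 (positions 9-9)
Total groups: 5

5


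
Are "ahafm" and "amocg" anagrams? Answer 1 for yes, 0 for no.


Strings: "ahafm", "amocg"
Sorted first:  aafhm
Sorted second: acgmo
Differ at position 1: 'a' vs 'c' => not anagrams

0


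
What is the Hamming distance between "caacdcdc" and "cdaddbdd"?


Comparing "caacdcdc" and "cdaddbdd" position by position:
  Position 0: 'c' vs 'c' => same
  Position 1: 'a' vs 'd' => differ
  Position 2: 'a' vs 'a' => same
  Position 3: 'c' vs 'd' => differ
  Position 4: 'd' vs 'd' => same
  Position 5: 'c' vs 'b' => differ
  Position 6: 'd' vs 'd' => same
  Position 7: 'c' vs 'd' => differ
Total differences (Hamming distance): 4

4


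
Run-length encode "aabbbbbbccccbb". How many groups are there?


Input: aabbbbbbccccbb
Scanning for consecutive runs:
  Group 1: 'a' x 2 (positions 0-1)
  Group 2: 'b' x 6 (positions 2-7)
  Group 3: 'c' x 4 (positions 8-11)
  Group 4: 'b' x 2 (positions 12-13)
Total groups: 4

4


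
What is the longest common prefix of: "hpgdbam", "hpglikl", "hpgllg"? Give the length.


Words: hpgdbam, hpglikl, hpgllg
  Position 0: all 'h' => match
  Position 1: all 'p' => match
  Position 2: all 'g' => match
  Position 3: ('d', 'l', 'l') => mismatch, stop
LCP = "hpg" (length 3)

3


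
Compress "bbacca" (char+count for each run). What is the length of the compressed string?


Input: bbacca
Runs:
  'b' x 2 => "b2"
  'a' x 1 => "a1"
  'c' x 2 => "c2"
  'a' x 1 => "a1"
Compressed: "b2a1c2a1"
Compressed length: 8

8


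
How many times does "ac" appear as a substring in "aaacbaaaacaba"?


Searching for "ac" in "aaacbaaaacaba"
Scanning each position:
  Position 0: "aa" => no
  Position 1: "aa" => no
  Position 2: "ac" => MATCH
  Position 3: "cb" => no
  Position 4: "ba" => no
  Position 5: "aa" => no
  Position 6: "aa" => no
  Position 7: "aa" => no
  Position 8: "ac" => MATCH
  Position 9: "ca" => no
  Position 10: "ab" => no
  Position 11: "ba" => no
Total occurrences: 2

2


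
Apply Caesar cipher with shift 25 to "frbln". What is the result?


Caesar cipher: shift "frbln" by 25
  'f' (pos 5) + 25 = pos 4 = 'e'
  'r' (pos 17) + 25 = pos 16 = 'q'
  'b' (pos 1) + 25 = pos 0 = 'a'
  'l' (pos 11) + 25 = pos 10 = 'k'
  'n' (pos 13) + 25 = pos 12 = 'm'
Result: eqakm

eqakm


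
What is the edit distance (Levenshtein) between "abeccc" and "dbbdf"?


Computing edit distance: "abeccc" -> "dbbdf"
DP table:
           d    b    b    d    f
      0    1    2    3    4    5
  a   1    1    2    3    4    5
  b   2    2    1    2    3    4
  e   3    3    2    2    3    4
  c   4    4    3    3    3    4
  c   5    5    4    4    4    4
  c   6    6    5    5    5    5
Edit distance = dp[6][5] = 5

5


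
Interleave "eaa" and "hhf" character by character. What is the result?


Interleaving "eaa" and "hhf":
  Position 0: 'e' from first, 'h' from second => "eh"
  Position 1: 'a' from first, 'h' from second => "ah"
  Position 2: 'a' from first, 'f' from second => "af"
Result: ehahaf

ehahaf


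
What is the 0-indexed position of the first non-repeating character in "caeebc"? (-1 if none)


Input: caeebc
Character frequencies:
  'a': 1
  'b': 1
  'c': 2
  'e': 2
Scanning left to right for freq == 1:
  Position 0 ('c'): freq=2, skip
  Position 1 ('a'): unique! => answer = 1

1


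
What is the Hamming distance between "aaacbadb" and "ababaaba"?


Comparing "aaacbadb" and "ababaaba" position by position:
  Position 0: 'a' vs 'a' => same
  Position 1: 'a' vs 'b' => differ
  Position 2: 'a' vs 'a' => same
  Position 3: 'c' vs 'b' => differ
  Position 4: 'b' vs 'a' => differ
  Position 5: 'a' vs 'a' => same
  Position 6: 'd' vs 'b' => differ
  Position 7: 'b' vs 'a' => differ
Total differences (Hamming distance): 5

5


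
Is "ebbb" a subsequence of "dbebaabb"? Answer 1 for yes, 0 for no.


Check if "ebbb" is a subsequence of "dbebaabb"
Greedy scan:
  Position 0 ('d'): no match needed
  Position 1 ('b'): no match needed
  Position 2 ('e'): matches sub[0] = 'e'
  Position 3 ('b'): matches sub[1] = 'b'
  Position 4 ('a'): no match needed
  Position 5 ('a'): no match needed
  Position 6 ('b'): matches sub[2] = 'b'
  Position 7 ('b'): matches sub[3] = 'b'
All 4 characters matched => is a subsequence

1


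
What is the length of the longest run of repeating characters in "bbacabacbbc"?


Input: "bbacabacbbc"
Scanning for longest run:
  Position 1 ('b'): continues run of 'b', length=2
  Position 2 ('a'): new char, reset run to 1
  Position 3 ('c'): new char, reset run to 1
  Position 4 ('a'): new char, reset run to 1
  Position 5 ('b'): new char, reset run to 1
  Position 6 ('a'): new char, reset run to 1
  Position 7 ('c'): new char, reset run to 1
  Position 8 ('b'): new char, reset run to 1
  Position 9 ('b'): continues run of 'b', length=2
  Position 10 ('c'): new char, reset run to 1
Longest run: 'b' with length 2

2


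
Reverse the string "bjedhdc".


Input: bjedhdc
Reading characters right to left:
  Position 6: 'c'
  Position 5: 'd'
  Position 4: 'h'
  Position 3: 'd'
  Position 2: 'e'
  Position 1: 'j'
  Position 0: 'b'
Reversed: cdhdejb

cdhdejb


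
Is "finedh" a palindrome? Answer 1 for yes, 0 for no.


Input: finedh
Reversed: hdenif
  Compare pos 0 ('f') with pos 5 ('h'): MISMATCH
  Compare pos 1 ('i') with pos 4 ('d'): MISMATCH
  Compare pos 2 ('n') with pos 3 ('e'): MISMATCH
Result: not a palindrome

0


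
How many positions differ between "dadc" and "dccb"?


Comparing "dadc" and "dccb" position by position:
  Position 0: 'd' vs 'd' => same
  Position 1: 'a' vs 'c' => DIFFER
  Position 2: 'd' vs 'c' => DIFFER
  Position 3: 'c' vs 'b' => DIFFER
Positions that differ: 3

3


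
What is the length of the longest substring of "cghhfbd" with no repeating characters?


Input: "cghhfbd"
Sliding window (track last position of each char):
  Position 0 ('c'): window [0,0] length 1 -- new best
  Position 1 ('g'): window [0,1] length 2 -- new best
  Position 2 ('h'): window [0,2] length 3 -- new best
  Position 3 ('h'): repeat (last at 2), move window start to 3
  Position 3 ('h'): window [3,3] length 1
  Position 4 ('f'): window [3,4] length 2
  Position 5 ('b'): window [3,5] length 3
  Position 6 ('d'): window [3,6] length 4 -- new best
Longest substring with no repeats: "hfbd" with length 4

4


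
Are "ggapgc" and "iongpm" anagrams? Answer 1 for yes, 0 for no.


Strings: "ggapgc", "iongpm"
Sorted first:  acgggp
Sorted second: gimnop
Differ at position 0: 'a' vs 'g' => not anagrams

0


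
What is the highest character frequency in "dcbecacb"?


Input: dcbecacb
Character counts:
  'a': 1
  'b': 2
  'c': 3
  'd': 1
  'e': 1
Maximum frequency: 3

3


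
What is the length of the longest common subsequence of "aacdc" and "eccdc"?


LCS of "aacdc" and "eccdc"
DP table:
           e    c    c    d    c
      0    0    0    0    0    0
  a   0    0    0    0    0    0
  a   0    0    0    0    0    0
  c   0    0    1    1    1    1
  d   0    0    1    1    2    2
  c   0    0    1    2    2    3
LCS length = dp[5][5] = 3

3


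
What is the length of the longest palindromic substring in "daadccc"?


Input: "daadccc"
Checking substrings for palindromes:
  [0:4] "daad" (len 4) => palindrome
  [4:7] "ccc" (len 3) => palindrome
  [1:3] "aa" (len 2) => palindrome
  [4:6] "cc" (len 2) => palindrome
  [5:7] "cc" (len 2) => palindrome
Longest palindromic substring: "daad" with length 4

4


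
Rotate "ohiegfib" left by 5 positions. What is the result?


Input: "ohiegfib", rotate left by 5
First 5 characters: "ohieg"
Remaining characters: "fib"
Concatenate remaining + first: "fib" + "ohieg" = "fibohieg"

fibohieg


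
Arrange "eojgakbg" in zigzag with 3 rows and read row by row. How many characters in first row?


Zigzag "eojgakbg" into 3 rows:
Placing characters:
  'e' => row 0
  'o' => row 1
  'j' => row 2
  'g' => row 1
  'a' => row 0
  'k' => row 1
  'b' => row 2
  'g' => row 1
Rows:
  Row 0: "ea"
  Row 1: "ogkg"
  Row 2: "jb"
First row length: 2

2


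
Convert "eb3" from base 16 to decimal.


Input: "eb3" in base 16
Positional expansion:
  Digit 'e' (value 14) x 16^2 = 3584
  Digit 'b' (value 11) x 16^1 = 176
  Digit '3' (value 3) x 16^0 = 3
Sum = 3763

3763


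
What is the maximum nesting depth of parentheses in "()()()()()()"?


Input: "()()()()()()"
Tracking depth:
  Position 0 '(': depth becomes 1
  Position 1 ')': depth becomes 0
  Position 2 '(': depth becomes 1
  Position 3 ')': depth becomes 0
  Position 4 '(': depth becomes 1
  Position 5 ')': depth becomes 0
  Position 6 '(': depth becomes 1
  Position 7 ')': depth becomes 0
  Position 8 '(': depth becomes 1
  Position 9 ')': depth becomes 0
  Position 10 '(': depth becomes 1
  Position 11 ')': depth becomes 0
Maximum depth reached: 1

1


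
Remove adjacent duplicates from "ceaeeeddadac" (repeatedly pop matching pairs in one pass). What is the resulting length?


Input: ceaeeeddadac
Stack-based adjacent duplicate removal:
  Read 'c': push. Stack: c
  Read 'e': push. Stack: ce
  Read 'a': push. Stack: cea
  Read 'e': push. Stack: ceae
  Read 'e': matches stack top 'e' => pop. Stack: cea
  Read 'e': push. Stack: ceae
  Read 'd': push. Stack: ceaed
  Read 'd': matches stack top 'd' => pop. Stack: ceae
  Read 'a': push. Stack: ceaea
  Read 'd': push. Stack: ceaead
  Read 'a': push. Stack: ceaeada
  Read 'c': push. Stack: ceaeadac
Final stack: "ceaeadac" (length 8)

8


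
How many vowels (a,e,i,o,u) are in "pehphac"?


Input: pehphac
Checking each character:
  'p' at position 0: consonant
  'e' at position 1: vowel (running total: 1)
  'h' at position 2: consonant
  'p' at position 3: consonant
  'h' at position 4: consonant
  'a' at position 5: vowel (running total: 2)
  'c' at position 6: consonant
Total vowels: 2

2


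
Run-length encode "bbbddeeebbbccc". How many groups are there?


Input: bbbddeeebbbccc
Scanning for consecutive runs:
  Group 1: 'b' x 3 (positions 0-2)
  Group 2: 'd' x 2 (positions 3-4)
  Group 3: 'e' x 3 (positions 5-7)
  Group 4: 'b' x 3 (positions 8-10)
  Group 5: 'c' x 3 (positions 11-13)
Total groups: 5

5


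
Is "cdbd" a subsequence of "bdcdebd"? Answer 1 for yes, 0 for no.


Check if "cdbd" is a subsequence of "bdcdebd"
Greedy scan:
  Position 0 ('b'): no match needed
  Position 1 ('d'): no match needed
  Position 2 ('c'): matches sub[0] = 'c'
  Position 3 ('d'): matches sub[1] = 'd'
  Position 4 ('e'): no match needed
  Position 5 ('b'): matches sub[2] = 'b'
  Position 6 ('d'): matches sub[3] = 'd'
All 4 characters matched => is a subsequence

1


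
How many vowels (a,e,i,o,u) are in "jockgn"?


Input: jockgn
Checking each character:
  'j' at position 0: consonant
  'o' at position 1: vowel (running total: 1)
  'c' at position 2: consonant
  'k' at position 3: consonant
  'g' at position 4: consonant
  'n' at position 5: consonant
Total vowels: 1

1


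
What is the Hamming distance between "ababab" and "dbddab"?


Comparing "ababab" and "dbddab" position by position:
  Position 0: 'a' vs 'd' => differ
  Position 1: 'b' vs 'b' => same
  Position 2: 'a' vs 'd' => differ
  Position 3: 'b' vs 'd' => differ
  Position 4: 'a' vs 'a' => same
  Position 5: 'b' vs 'b' => same
Total differences (Hamming distance): 3

3


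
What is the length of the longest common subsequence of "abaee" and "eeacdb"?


LCS of "abaee" and "eeacdb"
DP table:
           e    e    a    c    d    b
      0    0    0    0    0    0    0
  a   0    0    0    1    1    1    1
  b   0    0    0    1    1    1    2
  a   0    0    0    1    1    1    2
  e   0    1    1    1    1    1    2
  e   0    1    2    2    2    2    2
LCS length = dp[5][6] = 2

2


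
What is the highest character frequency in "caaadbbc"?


Input: caaadbbc
Character counts:
  'a': 3
  'b': 2
  'c': 2
  'd': 1
Maximum frequency: 3

3


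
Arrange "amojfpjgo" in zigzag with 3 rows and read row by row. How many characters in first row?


Zigzag "amojfpjgo" into 3 rows:
Placing characters:
  'a' => row 0
  'm' => row 1
  'o' => row 2
  'j' => row 1
  'f' => row 0
  'p' => row 1
  'j' => row 2
  'g' => row 1
  'o' => row 0
Rows:
  Row 0: "afo"
  Row 1: "mjpg"
  Row 2: "oj"
First row length: 3

3


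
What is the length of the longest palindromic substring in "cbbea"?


Input: "cbbea"
Checking substrings for palindromes:
  [1:3] "bb" (len 2) => palindrome
Longest palindromic substring: "bb" with length 2

2


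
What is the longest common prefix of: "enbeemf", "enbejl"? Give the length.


Words: enbeemf, enbejl
  Position 0: all 'e' => match
  Position 1: all 'n' => match
  Position 2: all 'b' => match
  Position 3: all 'e' => match
  Position 4: ('e', 'j') => mismatch, stop
LCP = "enbe" (length 4)

4


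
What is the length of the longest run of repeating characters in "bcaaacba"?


Input: "bcaaacba"
Scanning for longest run:
  Position 1 ('c'): new char, reset run to 1
  Position 2 ('a'): new char, reset run to 1
  Position 3 ('a'): continues run of 'a', length=2
  Position 4 ('a'): continues run of 'a', length=3
  Position 5 ('c'): new char, reset run to 1
  Position 6 ('b'): new char, reset run to 1
  Position 7 ('a'): new char, reset run to 1
Longest run: 'a' with length 3

3


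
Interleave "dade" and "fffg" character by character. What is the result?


Interleaving "dade" and "fffg":
  Position 0: 'd' from first, 'f' from second => "df"
  Position 1: 'a' from first, 'f' from second => "af"
  Position 2: 'd' from first, 'f' from second => "df"
  Position 3: 'e' from first, 'g' from second => "eg"
Result: dfafdfeg

dfafdfeg


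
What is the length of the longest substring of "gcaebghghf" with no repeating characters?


Input: "gcaebghghf"
Sliding window (track last position of each char):
  Position 0 ('g'): window [0,0] length 1 -- new best
  Position 1 ('c'): window [0,1] length 2 -- new best
  Position 2 ('a'): window [0,2] length 3 -- new best
  Position 3 ('e'): window [0,3] length 4 -- new best
  Position 4 ('b'): window [0,4] length 5 -- new best
  Position 5 ('g'): repeat (last at 0), move window start to 1
  Position 5 ('g'): window [1,5] length 5
  Position 6 ('h'): window [1,6] length 6 -- new best
  Position 7 ('g'): repeat (last at 5), move window start to 6
  Position 7 ('g'): window [6,7] length 2
  Position 8 ('h'): repeat (last at 6), move window start to 7
  Position 8 ('h'): window [7,8] length 2
  Position 9 ('f'): window [7,9] length 3
Longest substring with no repeats: "caebgh" with length 6

6


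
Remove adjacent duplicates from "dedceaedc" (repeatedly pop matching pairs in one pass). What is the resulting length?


Input: dedceaedc
Stack-based adjacent duplicate removal:
  Read 'd': push. Stack: d
  Read 'e': push. Stack: de
  Read 'd': push. Stack: ded
  Read 'c': push. Stack: dedc
  Read 'e': push. Stack: dedce
  Read 'a': push. Stack: dedcea
  Read 'e': push. Stack: dedceae
  Read 'd': push. Stack: dedceaed
  Read 'c': push. Stack: dedceaedc
Final stack: "dedceaedc" (length 9)

9


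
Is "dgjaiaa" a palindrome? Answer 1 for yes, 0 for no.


Input: dgjaiaa
Reversed: aaiajgd
  Compare pos 0 ('d') with pos 6 ('a'): MISMATCH
  Compare pos 1 ('g') with pos 5 ('a'): MISMATCH
  Compare pos 2 ('j') with pos 4 ('i'): MISMATCH
Result: not a palindrome

0


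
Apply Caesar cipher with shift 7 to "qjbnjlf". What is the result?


Caesar cipher: shift "qjbnjlf" by 7
  'q' (pos 16) + 7 = pos 23 = 'x'
  'j' (pos 9) + 7 = pos 16 = 'q'
  'b' (pos 1) + 7 = pos 8 = 'i'
  'n' (pos 13) + 7 = pos 20 = 'u'
  'j' (pos 9) + 7 = pos 16 = 'q'
  'l' (pos 11) + 7 = pos 18 = 's'
  'f' (pos 5) + 7 = pos 12 = 'm'
Result: xqiuqsm

xqiuqsm


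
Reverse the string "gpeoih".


Input: gpeoih
Reading characters right to left:
  Position 5: 'h'
  Position 4: 'i'
  Position 3: 'o'
  Position 2: 'e'
  Position 1: 'p'
  Position 0: 'g'
Reversed: hioepg

hioepg


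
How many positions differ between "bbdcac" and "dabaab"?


Comparing "bbdcac" and "dabaab" position by position:
  Position 0: 'b' vs 'd' => DIFFER
  Position 1: 'b' vs 'a' => DIFFER
  Position 2: 'd' vs 'b' => DIFFER
  Position 3: 'c' vs 'a' => DIFFER
  Position 4: 'a' vs 'a' => same
  Position 5: 'c' vs 'b' => DIFFER
Positions that differ: 5

5


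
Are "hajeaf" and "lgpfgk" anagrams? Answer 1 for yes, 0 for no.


Strings: "hajeaf", "lgpfgk"
Sorted first:  aaefhj
Sorted second: fggklp
Differ at position 0: 'a' vs 'f' => not anagrams

0


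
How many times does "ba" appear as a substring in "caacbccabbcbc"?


Searching for "ba" in "caacbccabbcbc"
Scanning each position:
  Position 0: "ca" => no
  Position 1: "aa" => no
  Position 2: "ac" => no
  Position 3: "cb" => no
  Position 4: "bc" => no
  Position 5: "cc" => no
  Position 6: "ca" => no
  Position 7: "ab" => no
  Position 8: "bb" => no
  Position 9: "bc" => no
  Position 10: "cb" => no
  Position 11: "bc" => no
Total occurrences: 0

0


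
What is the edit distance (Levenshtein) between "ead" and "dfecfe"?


Computing edit distance: "ead" -> "dfecfe"
DP table:
           d    f    e    c    f    e
      0    1    2    3    4    5    6
  e   1    1    2    2    3    4    5
  a   2    2    2    3    3    4    5
  d   3    2    3    3    4    4    5
Edit distance = dp[3][6] = 5

5


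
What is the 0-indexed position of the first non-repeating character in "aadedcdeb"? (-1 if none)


Input: aadedcdeb
Character frequencies:
  'a': 2
  'b': 1
  'c': 1
  'd': 3
  'e': 2
Scanning left to right for freq == 1:
  Position 0 ('a'): freq=2, skip
  Position 1 ('a'): freq=2, skip
  Position 2 ('d'): freq=3, skip
  Position 3 ('e'): freq=2, skip
  Position 4 ('d'): freq=3, skip
  Position 5 ('c'): unique! => answer = 5

5


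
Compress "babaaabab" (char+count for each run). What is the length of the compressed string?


Input: babaaabab
Runs:
  'b' x 1 => "b1"
  'a' x 1 => "a1"
  'b' x 1 => "b1"
  'a' x 3 => "a3"
  'b' x 1 => "b1"
  'a' x 1 => "a1"
  'b' x 1 => "b1"
Compressed: "b1a1b1a3b1a1b1"
Compressed length: 14

14


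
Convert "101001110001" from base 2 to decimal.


Input: "101001110001" in base 2
Positional expansion:
  Digit '1' (value 1) x 2^11 = 2048
  Digit '0' (value 0) x 2^10 = 0
  Digit '1' (value 1) x 2^9 = 512
  Digit '0' (value 0) x 2^8 = 0
  Digit '0' (value 0) x 2^7 = 0
  Digit '1' (value 1) x 2^6 = 64
  Digit '1' (value 1) x 2^5 = 32
  Digit '1' (value 1) x 2^4 = 16
  Digit '0' (value 0) x 2^3 = 0
  Digit '0' (value 0) x 2^2 = 0
  Digit '0' (value 0) x 2^1 = 0
  Digit '1' (value 1) x 2^0 = 1
Sum = 2673

2673


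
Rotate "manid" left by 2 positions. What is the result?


Input: "manid", rotate left by 2
First 2 characters: "ma"
Remaining characters: "nid"
Concatenate remaining + first: "nid" + "ma" = "nidma"

nidma
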